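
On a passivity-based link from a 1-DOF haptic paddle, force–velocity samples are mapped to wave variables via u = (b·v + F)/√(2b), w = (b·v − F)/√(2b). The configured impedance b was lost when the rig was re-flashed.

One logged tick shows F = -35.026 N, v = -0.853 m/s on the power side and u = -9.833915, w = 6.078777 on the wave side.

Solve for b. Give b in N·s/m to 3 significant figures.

b = 9.69 N·s/m

u + w = -3.755138;  u + w = √(2b)·v, so √(2b) = -3.755138/(-0.853) = 4.402272.
b = (√(2b))²/2 = 19.379999/2 = 9.689999.
(Check via u − w = 2F/√(2b): u − w = -15.912692, 2F/√(2b) = -15.912692.)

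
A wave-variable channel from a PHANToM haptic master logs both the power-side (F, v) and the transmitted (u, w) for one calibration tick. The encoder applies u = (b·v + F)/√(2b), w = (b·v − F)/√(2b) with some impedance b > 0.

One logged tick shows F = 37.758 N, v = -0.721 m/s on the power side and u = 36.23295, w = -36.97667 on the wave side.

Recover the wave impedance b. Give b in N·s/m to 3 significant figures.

b = 0.532 N·s/m

u + w = -0.7437;  u + w = √(2b)·v, so √(2b) = -0.7437/(-0.721) = 1.0315.
b = (√(2b))²/2 = 1.0640/2 = 0.5320.
(Check via u − w = 2F/√(2b): u − w = 73.2096, 2F/√(2b) = 73.2091.)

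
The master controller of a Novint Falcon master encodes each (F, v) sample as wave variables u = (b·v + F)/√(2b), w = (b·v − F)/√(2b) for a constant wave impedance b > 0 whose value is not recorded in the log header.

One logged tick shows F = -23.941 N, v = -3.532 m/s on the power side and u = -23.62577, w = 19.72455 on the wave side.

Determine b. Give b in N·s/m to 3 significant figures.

b = 0.61 N·s/m

u + w = -3.90122;  u + w = √(2b)·v, so √(2b) = -3.90122/(-3.532) = 1.10454.
b = (√(2b))²/2 = 1.22000/2 = 0.61000.
(Check via u − w = 2F/√(2b): u − w = -43.35032, 2F/√(2b) = -43.35034.)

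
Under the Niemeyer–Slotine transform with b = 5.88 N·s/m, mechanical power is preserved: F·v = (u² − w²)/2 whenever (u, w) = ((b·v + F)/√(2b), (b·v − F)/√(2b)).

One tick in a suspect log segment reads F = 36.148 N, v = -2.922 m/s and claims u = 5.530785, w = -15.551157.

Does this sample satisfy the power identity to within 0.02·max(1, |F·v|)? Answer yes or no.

yes

F·v = 36.148×(-2.922) = -105.624456 W.
(u² − w²)/2 = (30.589583 − 241.838484)/2 = -105.624451 W.
|Δ| = 0.000005;  2% of max(1, |F·v|) = 2.112489.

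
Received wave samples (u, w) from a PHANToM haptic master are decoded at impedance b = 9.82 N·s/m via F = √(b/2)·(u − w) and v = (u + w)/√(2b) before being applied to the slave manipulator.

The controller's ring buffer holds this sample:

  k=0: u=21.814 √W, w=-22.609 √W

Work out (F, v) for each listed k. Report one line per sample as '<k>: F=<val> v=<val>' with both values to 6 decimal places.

k=0: u−w=44.423000, u+w=-0.795000; √(b/2)=2.215852, √(2b)=4.431704; F=2.215852×44.423=98.434793, v=-0.795000/4.431704=-0.179389

0: F=98.434793 v=-0.179389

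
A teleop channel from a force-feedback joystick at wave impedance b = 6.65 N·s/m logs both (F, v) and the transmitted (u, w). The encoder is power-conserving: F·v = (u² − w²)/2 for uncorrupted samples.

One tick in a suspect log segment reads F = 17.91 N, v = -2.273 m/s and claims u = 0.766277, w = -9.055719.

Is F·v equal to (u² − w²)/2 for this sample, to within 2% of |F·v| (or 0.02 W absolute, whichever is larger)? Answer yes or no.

F·v = 17.91×(-2.273) = -40.709430 W.
(u² − w²)/2 = (0.587180 − 82.006047)/2 = -40.709433 W.
|Δ| = 0.000003;  2% of max(1, |F·v|) = 0.814189.

yes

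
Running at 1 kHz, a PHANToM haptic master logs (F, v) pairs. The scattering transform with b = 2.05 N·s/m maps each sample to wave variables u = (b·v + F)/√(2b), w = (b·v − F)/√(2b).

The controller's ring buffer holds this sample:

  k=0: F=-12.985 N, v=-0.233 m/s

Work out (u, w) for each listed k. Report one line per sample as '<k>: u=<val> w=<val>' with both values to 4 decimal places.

0: u=-6.6487 w=6.1769

k=0: b·v=2.05×(-0.233)=-0.4776; √(2b)=2.0248; u=(-0.4776+(-12.985))/2.0248=-6.6487, w=(-0.4776−(-12.985))/2.0248=6.1769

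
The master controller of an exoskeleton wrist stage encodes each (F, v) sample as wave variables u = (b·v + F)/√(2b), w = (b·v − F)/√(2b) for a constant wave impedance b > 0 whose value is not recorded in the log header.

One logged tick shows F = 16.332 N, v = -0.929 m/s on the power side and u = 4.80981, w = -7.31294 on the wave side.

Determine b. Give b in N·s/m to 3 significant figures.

b = 3.63 N·s/m

u + w = -2.5031;  u + w = √(2b)·v, so √(2b) = -2.5031/(-0.929) = 2.6944.
b = (√(2b))²/2 = 7.2600/2 = 3.6300.
(Check via u − w = 2F/√(2b): u − w = 12.1227, 2F/√(2b) = 12.1228.)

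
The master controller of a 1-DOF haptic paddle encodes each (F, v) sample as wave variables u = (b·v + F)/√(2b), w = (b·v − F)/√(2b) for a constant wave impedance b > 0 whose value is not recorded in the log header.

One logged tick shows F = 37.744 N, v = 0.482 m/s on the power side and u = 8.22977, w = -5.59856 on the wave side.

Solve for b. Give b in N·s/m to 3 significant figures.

u + w = 2.63121;  u + w = √(2b)·v, so √(2b) = 2.63121/0.482 = 5.45894.
b = (√(2b))²/2 = 29.80005/2 = 14.90002.
(Check via u − w = 2F/√(2b): u − w = 13.82833, 2F/√(2b) = 13.82832.)

b = 14.9 N·s/m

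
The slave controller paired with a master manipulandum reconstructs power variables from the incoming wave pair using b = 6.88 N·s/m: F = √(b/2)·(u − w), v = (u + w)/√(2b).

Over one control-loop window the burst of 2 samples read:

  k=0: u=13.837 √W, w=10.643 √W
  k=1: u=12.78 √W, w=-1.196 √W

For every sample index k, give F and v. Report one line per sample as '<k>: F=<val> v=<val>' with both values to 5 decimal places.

0: F=5.92399 v=6.59937
1: F=25.92162 v=3.12284

k=0: u−w=3.19400, u+w=24.48000; √(b/2)=1.85472, √(2b)=3.70945; F=1.85472×3.194=5.92399, v=24.48000/3.70945=6.59937
k=1: u−w=13.97600, u+w=11.58400; √(b/2)=1.85472, √(2b)=3.70945; F=1.85472×13.976=25.92162, v=11.58400/3.70945=3.12284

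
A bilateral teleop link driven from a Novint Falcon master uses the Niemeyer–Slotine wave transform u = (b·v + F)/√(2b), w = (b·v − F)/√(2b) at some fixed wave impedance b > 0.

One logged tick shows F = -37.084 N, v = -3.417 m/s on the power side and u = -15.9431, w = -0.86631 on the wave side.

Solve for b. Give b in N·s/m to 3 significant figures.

u + w = -16.8094;  u + w = √(2b)·v, so √(2b) = -16.8094/(-3.417) = 4.9193.
b = (√(2b))²/2 = 24.2000/2 = 12.1000.
(Check via u − w = 2F/√(2b): u − w = -15.0768, 2F/√(2b) = -15.0768.)

b = 12.1 N·s/m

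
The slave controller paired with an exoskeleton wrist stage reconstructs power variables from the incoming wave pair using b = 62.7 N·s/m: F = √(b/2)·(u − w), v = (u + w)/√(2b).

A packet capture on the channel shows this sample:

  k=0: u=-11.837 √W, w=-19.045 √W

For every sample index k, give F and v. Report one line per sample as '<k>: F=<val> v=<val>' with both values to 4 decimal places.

0: F=40.3584 v=-2.7578

k=0: u−w=7.2080, u+w=-30.8820; √(b/2)=5.5991, √(2b)=11.1982; F=5.5991×7.208=40.3584, v=-30.8820/11.1982=-2.7578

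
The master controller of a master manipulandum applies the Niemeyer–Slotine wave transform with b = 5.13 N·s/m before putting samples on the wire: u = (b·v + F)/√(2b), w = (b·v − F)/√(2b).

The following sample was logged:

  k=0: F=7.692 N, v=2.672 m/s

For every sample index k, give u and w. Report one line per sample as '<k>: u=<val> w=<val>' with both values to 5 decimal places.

0: u=6.68078 w=1.87797

k=0: b·v=5.13×2.672=13.70736; √(2b)=3.20312; u=(13.70736+7.692)/3.20312=6.68078, w=(13.70736−7.692)/3.20312=1.87797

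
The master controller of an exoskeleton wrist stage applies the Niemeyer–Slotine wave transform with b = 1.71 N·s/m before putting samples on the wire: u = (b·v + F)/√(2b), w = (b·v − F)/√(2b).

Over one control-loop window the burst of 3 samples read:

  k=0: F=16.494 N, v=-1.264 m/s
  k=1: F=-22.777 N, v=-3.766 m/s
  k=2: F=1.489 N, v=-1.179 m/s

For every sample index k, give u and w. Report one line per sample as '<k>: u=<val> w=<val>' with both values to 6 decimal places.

0: u=7.750161 w=-10.087707
1: u=-15.798669 w=8.834114
2: u=-0.285018 w=-1.895336

k=0: b·v=1.71×(-1.264)=-2.161440; √(2b)=1.849324; u=(-2.161440+16.494)/1.849324=7.750161, w=(-2.161440−16.494)/1.849324=-10.087707
k=1: b·v=1.71×(-3.766)=-6.439860; √(2b)=1.849324; u=(-6.439860+(-22.777))/1.849324=-15.798669, w=(-6.439860−(-22.777))/1.849324=8.834114
k=2: b·v=1.71×(-1.179)=-2.016090; √(2b)=1.849324; u=(-2.016090+1.489)/1.849324=-0.285018, w=(-2.016090−1.489)/1.849324=-1.895336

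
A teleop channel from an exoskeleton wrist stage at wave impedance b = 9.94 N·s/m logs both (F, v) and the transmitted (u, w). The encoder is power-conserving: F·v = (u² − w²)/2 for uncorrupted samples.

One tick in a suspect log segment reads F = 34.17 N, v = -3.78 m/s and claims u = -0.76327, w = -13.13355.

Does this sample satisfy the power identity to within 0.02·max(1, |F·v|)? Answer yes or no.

no

F·v = 34.17×(-3.78) = -129.1626 W.
(u² − w²)/2 = (0.5826 − 172.4901)/2 = -85.9538 W.
|Δ| = 43.2088;  2% of max(1, |F·v|) = 2.5833.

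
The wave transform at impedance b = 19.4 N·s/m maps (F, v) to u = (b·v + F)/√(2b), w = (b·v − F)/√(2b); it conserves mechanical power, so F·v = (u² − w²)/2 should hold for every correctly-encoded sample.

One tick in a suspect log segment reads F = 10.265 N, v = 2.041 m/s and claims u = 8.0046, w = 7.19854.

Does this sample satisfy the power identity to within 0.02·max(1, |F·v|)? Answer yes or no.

no

F·v = 10.265×2.041 = 20.9509 W.
(u² − w²)/2 = (64.0736 − 51.8190)/2 = 6.1273 W.
|Δ| = 14.8235;  2% of max(1, |F·v|) = 0.4190.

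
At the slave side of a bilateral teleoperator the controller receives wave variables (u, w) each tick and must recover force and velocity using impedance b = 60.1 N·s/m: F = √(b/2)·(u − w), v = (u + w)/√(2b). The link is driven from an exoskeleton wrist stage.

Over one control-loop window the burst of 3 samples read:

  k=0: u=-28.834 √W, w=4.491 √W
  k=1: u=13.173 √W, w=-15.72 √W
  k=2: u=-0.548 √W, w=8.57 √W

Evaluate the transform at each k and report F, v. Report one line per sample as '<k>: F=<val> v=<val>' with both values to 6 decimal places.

0: F=-182.680586 v=-2.220352
1: F=158.385302 v=-0.232315
2: F=-49.982943 v=0.731696

k=0: u−w=-33.325000, u+w=-24.343000; √(b/2)=5.481788, √(2b)=10.963576; F=5.481788×(-33.325)=-182.680586, v=-24.343000/10.963576=-2.220352
k=1: u−w=28.893000, u+w=-2.547000; √(b/2)=5.481788, √(2b)=10.963576; F=5.481788×28.893=158.385302, v=-2.547000/10.963576=-0.232315
k=2: u−w=-9.118000, u+w=8.022000; √(b/2)=5.481788, √(2b)=10.963576; F=5.481788×(-9.118)=-49.982943, v=8.022000/10.963576=0.731696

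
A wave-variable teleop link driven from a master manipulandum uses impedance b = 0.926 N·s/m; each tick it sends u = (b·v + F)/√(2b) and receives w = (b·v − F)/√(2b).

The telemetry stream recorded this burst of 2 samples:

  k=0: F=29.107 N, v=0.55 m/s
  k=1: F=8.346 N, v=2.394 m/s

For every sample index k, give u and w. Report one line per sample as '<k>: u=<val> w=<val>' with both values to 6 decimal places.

k=0: b·v=0.926×0.55=0.509300; √(2b)=1.360882; u=(0.509300+29.107)/1.360882=21.762576, w=(0.509300−29.107)/1.360882=-21.014091
k=1: b·v=0.926×2.394=2.216844; √(2b)=1.360882; u=(2.216844+8.346)/1.360882=7.761763, w=(2.216844−8.346)/1.360882=-4.503811

0: u=21.762576 w=-21.014091
1: u=7.761763 w=-4.503811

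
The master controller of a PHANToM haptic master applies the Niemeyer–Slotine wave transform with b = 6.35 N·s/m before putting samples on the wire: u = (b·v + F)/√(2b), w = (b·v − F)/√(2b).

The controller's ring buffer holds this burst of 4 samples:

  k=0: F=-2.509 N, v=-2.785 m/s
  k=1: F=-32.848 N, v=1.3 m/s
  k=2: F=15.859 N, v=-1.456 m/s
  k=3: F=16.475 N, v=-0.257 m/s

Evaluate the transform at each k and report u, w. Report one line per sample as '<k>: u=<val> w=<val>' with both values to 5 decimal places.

k=0: b·v=6.35×(-2.785)=-17.68475; √(2b)=3.56371; u=(-17.68475+(-2.509))/3.56371=-5.66650, w=(-17.68475−(-2.509))/3.56371=-4.25842
k=1: b·v=6.35×1.3=8.25500; √(2b)=3.56371; u=(8.25500+(-32.848))/3.56371=-6.90096, w=(8.25500−(-32.848))/3.56371=11.53378
k=2: b·v=6.35×(-1.456)=-9.24560; √(2b)=3.56371; u=(-9.24560+15.859)/3.56371=1.85576, w=(-9.24560−15.859)/3.56371=-7.04452
k=3: b·v=6.35×(-0.257)=-1.63195; √(2b)=3.56371; u=(-1.63195+16.475)/3.56371=4.16506, w=(-1.63195−16.475)/3.56371=-5.08093

0: u=-5.66650 w=-4.25842
1: u=-6.90096 w=11.53378
2: u=1.85576 w=-7.04452
3: u=4.16506 w=-5.08093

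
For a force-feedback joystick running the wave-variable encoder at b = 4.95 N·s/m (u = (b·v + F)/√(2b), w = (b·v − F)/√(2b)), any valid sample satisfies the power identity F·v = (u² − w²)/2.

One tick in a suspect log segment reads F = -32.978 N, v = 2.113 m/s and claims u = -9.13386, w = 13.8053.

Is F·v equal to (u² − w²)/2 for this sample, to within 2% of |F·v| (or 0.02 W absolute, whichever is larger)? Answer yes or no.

F·v = (-32.978)×2.113 = -69.6825 W.
(u² − w²)/2 = (83.4274 − 190.5863)/2 = -53.5795 W.
|Δ| = 16.1031;  2% of max(1, |F·v|) = 1.3937.

no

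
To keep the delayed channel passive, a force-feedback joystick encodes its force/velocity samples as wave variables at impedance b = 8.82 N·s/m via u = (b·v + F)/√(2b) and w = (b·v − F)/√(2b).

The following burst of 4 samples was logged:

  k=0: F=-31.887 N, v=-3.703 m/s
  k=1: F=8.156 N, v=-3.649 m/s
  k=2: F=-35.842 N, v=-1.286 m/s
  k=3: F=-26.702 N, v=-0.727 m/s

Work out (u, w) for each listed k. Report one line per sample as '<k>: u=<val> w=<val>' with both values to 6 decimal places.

0: u=-15.368443 w=-0.184157
1: u=-5.720995 w=-9.604805
2: u=-11.234410 w=5.833210
3: u=-7.884319 w=4.830919

k=0: b·v=8.82×(-3.703)=-32.660460; √(2b)=4.200000; u=(-32.660460+(-31.887))/4.200000=-15.368443, w=(-32.660460−(-31.887))/4.200000=-0.184157
k=1: b·v=8.82×(-3.649)=-32.184180; √(2b)=4.200000; u=(-32.184180+8.156)/4.200000=-5.720995, w=(-32.184180−8.156)/4.200000=-9.604805
k=2: b·v=8.82×(-1.286)=-11.342520; √(2b)=4.200000; u=(-11.342520+(-35.842))/4.200000=-11.234410, w=(-11.342520−(-35.842))/4.200000=5.833210
k=3: b·v=8.82×(-0.727)=-6.412140; √(2b)=4.200000; u=(-6.412140+(-26.702))/4.200000=-7.884319, w=(-6.412140−(-26.702))/4.200000=4.830919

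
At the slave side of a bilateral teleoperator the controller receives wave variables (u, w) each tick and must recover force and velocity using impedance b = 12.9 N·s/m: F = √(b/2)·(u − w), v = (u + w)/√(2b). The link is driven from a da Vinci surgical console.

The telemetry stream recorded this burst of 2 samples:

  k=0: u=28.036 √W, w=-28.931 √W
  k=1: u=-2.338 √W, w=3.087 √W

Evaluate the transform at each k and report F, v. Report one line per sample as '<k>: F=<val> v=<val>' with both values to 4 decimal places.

0: F=144.6782 v=-0.1762
1: F=-13.7778 v=0.1475

k=0: u−w=56.9670, u+w=-0.8950; √(b/2)=2.5397, √(2b)=5.0794; F=2.5397×56.967=144.6782, v=-0.8950/5.0794=-0.1762
k=1: u−w=-5.4250, u+w=0.7490; √(b/2)=2.5397, √(2b)=5.0794; F=2.5397×(-5.425)=-13.7778, v=0.7490/5.0794=0.1475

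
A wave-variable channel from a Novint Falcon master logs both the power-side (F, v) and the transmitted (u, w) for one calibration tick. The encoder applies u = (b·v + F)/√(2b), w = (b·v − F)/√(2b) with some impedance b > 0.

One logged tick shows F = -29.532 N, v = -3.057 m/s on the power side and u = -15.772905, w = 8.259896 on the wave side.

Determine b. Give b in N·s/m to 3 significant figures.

b = 3.02 N·s/m

u + w = -7.513009;  u + w = √(2b)·v, so √(2b) = -7.513009/(-3.057) = 2.457641.
b = (√(2b))²/2 = 6.040000/2 = 3.020000.
(Check via u − w = 2F/√(2b): u − w = -24.032801, 2F/√(2b) = -24.032801.)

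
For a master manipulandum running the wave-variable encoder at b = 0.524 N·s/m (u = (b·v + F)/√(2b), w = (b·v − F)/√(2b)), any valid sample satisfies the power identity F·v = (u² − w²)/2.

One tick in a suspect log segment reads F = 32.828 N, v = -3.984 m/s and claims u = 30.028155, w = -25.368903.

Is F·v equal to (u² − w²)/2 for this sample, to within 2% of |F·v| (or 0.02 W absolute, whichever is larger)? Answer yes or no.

no

F·v = 32.828×(-3.984) = -130.786752 W.
(u² − w²)/2 = (901.690093 − 643.581239)/2 = 129.054427 W.
|Δ| = 259.841179;  2% of max(1, |F·v|) = 2.615735.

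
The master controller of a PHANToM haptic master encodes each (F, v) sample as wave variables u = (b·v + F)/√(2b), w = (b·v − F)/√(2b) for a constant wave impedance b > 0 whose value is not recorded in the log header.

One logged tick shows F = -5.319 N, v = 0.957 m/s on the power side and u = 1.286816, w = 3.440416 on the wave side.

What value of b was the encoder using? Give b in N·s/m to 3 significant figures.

u + w = 4.727232;  u + w = √(2b)·v, so √(2b) = 4.727232/0.957 = 4.939636.
b = (√(2b))²/2 = 24.400007/2 = 12.200004.
(Check via u − w = 2F/√(2b): u − w = -2.153600, 2F/√(2b) = -2.153600.)

b = 12.2 N·s/m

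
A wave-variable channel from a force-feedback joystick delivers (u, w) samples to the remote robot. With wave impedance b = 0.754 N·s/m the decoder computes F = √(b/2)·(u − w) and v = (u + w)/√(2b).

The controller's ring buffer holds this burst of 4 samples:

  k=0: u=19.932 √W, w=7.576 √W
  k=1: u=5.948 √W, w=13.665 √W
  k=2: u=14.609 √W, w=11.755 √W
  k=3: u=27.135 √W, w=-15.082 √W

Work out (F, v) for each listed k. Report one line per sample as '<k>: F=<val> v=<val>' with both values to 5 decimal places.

0: F=7.58662 v=22.40053
1: F=-4.73826 v=15.97141
2: F=1.75237 v=21.46894
3: F=25.92138 v=9.81509

k=0: u−w=12.35600, u+w=27.50800; √(b/2)=0.61400, √(2b)=1.22801; F=0.61400×12.356=7.58662, v=27.50800/1.22801=22.40053
k=1: u−w=-7.71700, u+w=19.61300; √(b/2)=0.61400, √(2b)=1.22801; F=0.61400×(-7.717)=-4.73826, v=19.61300/1.22801=15.97141
k=2: u−w=2.85400, u+w=26.36400; √(b/2)=0.61400, √(2b)=1.22801; F=0.61400×2.854=1.75237, v=26.36400/1.22801=21.46894
k=3: u−w=42.21700, u+w=12.05300; √(b/2)=0.61400, √(2b)=1.22801; F=0.61400×42.217=25.92138, v=12.05300/1.22801=9.81509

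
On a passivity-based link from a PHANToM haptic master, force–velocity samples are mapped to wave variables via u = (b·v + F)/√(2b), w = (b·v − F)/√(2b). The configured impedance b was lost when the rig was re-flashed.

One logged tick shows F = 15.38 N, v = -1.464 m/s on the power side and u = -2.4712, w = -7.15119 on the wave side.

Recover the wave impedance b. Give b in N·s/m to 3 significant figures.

b = 21.6 N·s/m

u + w = -9.6224;  u + w = √(2b)·v, so √(2b) = -9.6224/(-1.464) = 6.5727.
b = (√(2b))²/2 = 43.2000/2 = 21.6000.
(Check via u − w = 2F/√(2b): u − w = 4.6800, 2F/√(2b) = 4.6800.)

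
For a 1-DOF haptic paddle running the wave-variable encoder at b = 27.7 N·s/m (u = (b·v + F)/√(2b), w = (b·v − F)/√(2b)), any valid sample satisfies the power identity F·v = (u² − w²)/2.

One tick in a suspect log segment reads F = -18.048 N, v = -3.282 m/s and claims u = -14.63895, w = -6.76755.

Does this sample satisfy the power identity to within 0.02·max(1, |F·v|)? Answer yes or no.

no

F·v = (-18.048)×(-3.282) = 59.23354 W.
(u² − w²)/2 = (214.29886 − 45.79973)/2 = 84.24956 W.
|Δ| = 25.01603;  2% of max(1, |F·v|) = 1.18467.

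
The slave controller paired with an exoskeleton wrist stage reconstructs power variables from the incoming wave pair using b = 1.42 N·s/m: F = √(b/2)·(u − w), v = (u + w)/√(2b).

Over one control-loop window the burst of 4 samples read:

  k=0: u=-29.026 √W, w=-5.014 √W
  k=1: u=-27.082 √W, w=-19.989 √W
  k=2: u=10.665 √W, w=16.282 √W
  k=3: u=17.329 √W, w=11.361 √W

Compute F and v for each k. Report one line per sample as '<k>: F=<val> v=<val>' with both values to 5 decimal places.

0: F=-20.23287 v=-20.19902
1: F=-5.97667 v=-27.93150
2: F=-4.73297 v=15.99010
3: F=5.02873 v=17.02438

k=0: u−w=-24.01200, u+w=-34.04000; √(b/2)=0.84261, √(2b)=1.68523; F=0.84261×(-24.012)=-20.23287, v=-34.04000/1.68523=-20.19902
k=1: u−w=-7.09300, u+w=-47.07100; √(b/2)=0.84261, √(2b)=1.68523; F=0.84261×(-7.093)=-5.97667, v=-47.07100/1.68523=-27.93150
k=2: u−w=-5.61700, u+w=26.94700; √(b/2)=0.84261, √(2b)=1.68523; F=0.84261×(-5.617)=-4.73297, v=26.94700/1.68523=15.99010
k=3: u−w=5.96800, u+w=28.69000; √(b/2)=0.84261, √(2b)=1.68523; F=0.84261×5.968=5.02873, v=28.69000/1.68523=17.02438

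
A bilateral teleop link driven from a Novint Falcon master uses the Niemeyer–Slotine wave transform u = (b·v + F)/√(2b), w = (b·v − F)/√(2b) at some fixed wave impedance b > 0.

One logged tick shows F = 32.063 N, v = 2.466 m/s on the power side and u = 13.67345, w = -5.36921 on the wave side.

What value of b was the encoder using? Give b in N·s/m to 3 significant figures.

u + w = 8.3042;  u + w = √(2b)·v, so √(2b) = 8.3042/2.466 = 3.3675.
b = (√(2b))²/2 = 11.3400/2 = 5.6700.
(Check via u − w = 2F/√(2b): u − w = 19.0427, 2F/√(2b) = 19.0426.)

b = 5.67 N·s/m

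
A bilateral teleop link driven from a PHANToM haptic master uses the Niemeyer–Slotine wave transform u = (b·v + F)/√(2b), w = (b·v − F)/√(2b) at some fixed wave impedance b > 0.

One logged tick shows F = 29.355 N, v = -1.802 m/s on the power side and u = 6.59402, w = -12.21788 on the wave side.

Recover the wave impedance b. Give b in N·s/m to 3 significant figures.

b = 4.87 N·s/m

u + w = -5.62386;  u + w = √(2b)·v, so √(2b) = -5.62386/(-1.802) = 3.12090.
b = (√(2b))²/2 = 9.74001/2 = 4.87001.
(Check via u − w = 2F/√(2b): u − w = 18.81190, 2F/√(2b) = 18.81189.)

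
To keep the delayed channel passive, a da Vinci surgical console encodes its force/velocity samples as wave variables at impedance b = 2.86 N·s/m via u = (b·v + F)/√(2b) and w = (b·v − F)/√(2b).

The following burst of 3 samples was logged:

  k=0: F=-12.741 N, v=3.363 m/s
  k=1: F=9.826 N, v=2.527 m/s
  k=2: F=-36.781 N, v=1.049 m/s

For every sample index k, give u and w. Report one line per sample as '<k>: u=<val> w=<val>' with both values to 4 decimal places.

k=0: b·v=2.86×3.363=9.6182; √(2b)=2.3917; u=(9.6182+(-12.741))/2.3917=-1.3057, w=(9.6182−(-12.741))/2.3917=9.3488
k=1: b·v=2.86×2.527=7.2272; √(2b)=2.3917; u=(7.2272+9.826)/2.3917=7.1303, w=(7.2272−9.826)/2.3917=-1.0866
k=2: b·v=2.86×1.049=3.0001; √(2b)=2.3917; u=(3.0001+(-36.781))/2.3917=-14.1245, w=(3.0001−(-36.781))/2.3917=16.6333

0: u=-1.3057 w=9.3488
1: u=7.1303 w=-1.0866
2: u=-14.1245 w=16.6333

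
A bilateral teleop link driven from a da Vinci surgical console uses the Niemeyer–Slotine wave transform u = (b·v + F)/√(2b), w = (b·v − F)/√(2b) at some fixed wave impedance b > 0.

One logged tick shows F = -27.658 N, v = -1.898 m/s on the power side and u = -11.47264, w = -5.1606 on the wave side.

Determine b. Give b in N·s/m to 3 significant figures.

u + w = -16.6332;  u + w = √(2b)·v, so √(2b) = -16.6332/(-1.898) = 8.7636.
b = (√(2b))²/2 = 76.8000/2 = 38.4000.
(Check via u − w = 2F/√(2b): u − w = -6.3120, 2F/√(2b) = -6.3120.)

b = 38.4 N·s/m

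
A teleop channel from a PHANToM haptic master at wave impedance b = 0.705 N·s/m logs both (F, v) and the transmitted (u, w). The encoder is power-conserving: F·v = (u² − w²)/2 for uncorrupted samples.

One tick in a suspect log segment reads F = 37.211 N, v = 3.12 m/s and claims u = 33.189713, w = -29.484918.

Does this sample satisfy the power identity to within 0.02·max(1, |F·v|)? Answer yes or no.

yes

F·v = 37.211×3.12 = 116.098320 W.
(u² − w²)/2 = (1101.557049 − 869.360389)/2 = 116.098330 W.
|Δ| = 0.000010;  2% of max(1, |F·v|) = 2.321966.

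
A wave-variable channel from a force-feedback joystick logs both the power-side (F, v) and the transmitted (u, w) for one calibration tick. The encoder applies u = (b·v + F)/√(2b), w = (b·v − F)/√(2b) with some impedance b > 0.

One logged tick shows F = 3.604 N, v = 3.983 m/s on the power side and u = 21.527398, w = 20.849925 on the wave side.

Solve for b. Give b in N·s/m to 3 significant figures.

u + w = 42.377323;  u + w = √(2b)·v, so √(2b) = 42.377323/3.983 = 10.639549.
b = (√(2b))²/2 = 113.199999/2 = 56.600000.
(Check via u − w = 2F/√(2b): u − w = 0.677473, 2F/√(2b) = 0.677472.)

b = 56.6 N·s/m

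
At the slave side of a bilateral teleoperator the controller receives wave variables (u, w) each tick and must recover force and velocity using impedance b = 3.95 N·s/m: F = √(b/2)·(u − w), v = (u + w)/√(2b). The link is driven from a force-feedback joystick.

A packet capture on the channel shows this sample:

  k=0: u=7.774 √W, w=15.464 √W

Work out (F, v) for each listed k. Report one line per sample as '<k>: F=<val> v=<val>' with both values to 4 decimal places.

0: F=-10.8071 v=8.2677

k=0: u−w=-7.6900, u+w=23.2380; √(b/2)=1.4053, √(2b)=2.8107; F=1.4053×(-7.69)=-10.8071, v=23.2380/2.8107=8.2677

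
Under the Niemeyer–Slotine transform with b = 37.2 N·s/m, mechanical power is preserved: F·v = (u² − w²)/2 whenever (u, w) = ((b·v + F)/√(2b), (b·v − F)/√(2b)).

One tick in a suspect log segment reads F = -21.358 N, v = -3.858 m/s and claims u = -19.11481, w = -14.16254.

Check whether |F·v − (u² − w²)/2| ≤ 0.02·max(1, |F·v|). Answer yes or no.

yes

F·v = (-21.358)×(-3.858) = 82.3992 W.
(u² − w²)/2 = (365.3760 − 200.5775)/2 = 82.3992 W.
|Δ| = 0.0000;  2% of max(1, |F·v|) = 1.6480.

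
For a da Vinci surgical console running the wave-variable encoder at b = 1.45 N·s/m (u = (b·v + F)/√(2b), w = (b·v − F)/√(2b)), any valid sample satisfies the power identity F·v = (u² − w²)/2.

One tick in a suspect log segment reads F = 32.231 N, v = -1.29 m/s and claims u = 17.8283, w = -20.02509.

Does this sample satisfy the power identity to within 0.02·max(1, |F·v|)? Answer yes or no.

F·v = 32.231×(-1.29) = -41.57799 W.
(u² − w²)/2 = (317.84828 − 401.00423)/2 = -41.57797 W.
|Δ| = 0.00002;  2% of max(1, |F·v|) = 0.83156.

yes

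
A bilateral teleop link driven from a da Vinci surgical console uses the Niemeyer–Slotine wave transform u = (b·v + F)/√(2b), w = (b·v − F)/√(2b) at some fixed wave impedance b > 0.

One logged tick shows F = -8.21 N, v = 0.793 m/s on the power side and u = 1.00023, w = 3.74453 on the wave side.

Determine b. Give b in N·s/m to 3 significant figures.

b = 17.9 N·s/m

u + w = 4.74476;  u + w = √(2b)·v, so √(2b) = 4.74476/0.793 = 5.98330.
b = (√(2b))²/2 = 35.79993/2 = 17.89996.
(Check via u − w = 2F/√(2b): u − w = -2.74430, 2F/√(2b) = -2.74430.)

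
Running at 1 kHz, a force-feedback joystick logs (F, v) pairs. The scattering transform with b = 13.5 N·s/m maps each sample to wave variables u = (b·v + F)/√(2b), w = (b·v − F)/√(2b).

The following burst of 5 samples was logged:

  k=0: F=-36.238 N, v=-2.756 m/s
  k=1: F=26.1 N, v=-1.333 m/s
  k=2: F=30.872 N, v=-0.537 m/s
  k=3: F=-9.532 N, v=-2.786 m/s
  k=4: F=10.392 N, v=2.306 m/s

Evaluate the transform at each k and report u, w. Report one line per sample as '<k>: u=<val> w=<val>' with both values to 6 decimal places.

k=0: b·v=13.5×(-2.756)=-37.206000; √(2b)=5.196152; u=(-37.206000+(-36.238))/5.196152=-14.134304, w=(-37.206000−(-36.238))/5.196152=-0.186292
k=1: b·v=13.5×(-1.333)=-17.995500; √(2b)=5.196152; u=(-17.995500+26.1)/5.196152=1.559712, w=(-17.995500−26.1)/5.196152=-8.486183
k=2: b·v=13.5×(-0.537)=-7.249500; √(2b)=5.196152; u=(-7.249500+30.872)/5.196152=4.546152, w=(-7.249500−30.872)/5.196152=-7.336486
k=3: b·v=13.5×(-2.786)=-37.611000; √(2b)=5.196152; u=(-37.611000+(-9.532))/5.196152=-9.072675, w=(-37.611000−(-9.532))/5.196152=-5.403806
k=4: b·v=13.5×2.306=31.131000; √(2b)=5.196152; u=(31.131000+10.392)/5.196152=7.991105, w=(31.131000−10.392)/5.196152=3.991222

0: u=-14.134304 w=-0.186292
1: u=1.559712 w=-8.486183
2: u=4.546152 w=-7.336486
3: u=-9.072675 w=-5.403806
4: u=7.991105 w=3.991222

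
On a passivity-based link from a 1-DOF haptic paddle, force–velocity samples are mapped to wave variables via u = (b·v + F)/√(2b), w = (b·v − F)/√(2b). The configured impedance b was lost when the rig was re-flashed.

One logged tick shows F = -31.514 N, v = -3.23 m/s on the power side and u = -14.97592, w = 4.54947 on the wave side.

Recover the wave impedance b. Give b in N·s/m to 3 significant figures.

u + w = -10.4264;  u + w = √(2b)·v, so √(2b) = -10.4264/(-3.23) = 3.2280.
b = (√(2b))²/2 = 10.4200/2 = 5.2100.
(Check via u − w = 2F/√(2b): u − w = -19.5254, 2F/√(2b) = -19.5254.)

b = 5.21 N·s/m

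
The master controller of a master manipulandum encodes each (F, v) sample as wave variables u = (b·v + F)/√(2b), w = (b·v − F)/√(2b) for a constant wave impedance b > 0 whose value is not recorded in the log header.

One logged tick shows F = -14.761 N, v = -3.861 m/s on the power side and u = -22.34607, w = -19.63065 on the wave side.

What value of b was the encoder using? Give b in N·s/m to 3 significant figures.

b = 59.1 N·s/m

u + w = -41.97672;  u + w = √(2b)·v, so √(2b) = -41.97672/(-3.861) = 10.87198.
b = (√(2b))²/2 = 118.19998/2 = 59.09999.
(Check via u − w = 2F/√(2b): u − w = -2.71542, 2F/√(2b) = -2.71542.)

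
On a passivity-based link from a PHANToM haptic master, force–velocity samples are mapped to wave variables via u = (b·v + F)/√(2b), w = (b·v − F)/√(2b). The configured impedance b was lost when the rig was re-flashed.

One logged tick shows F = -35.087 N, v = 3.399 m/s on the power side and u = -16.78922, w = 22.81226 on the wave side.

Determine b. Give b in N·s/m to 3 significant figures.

b = 1.57 N·s/m

u + w = 6.02304;  u + w = √(2b)·v, so √(2b) = 6.02304/3.399 = 1.77200.
b = (√(2b))²/2 = 3.14000/2 = 1.57000.
(Check via u − w = 2F/√(2b): u − w = -39.60148, 2F/√(2b) = -39.60150.)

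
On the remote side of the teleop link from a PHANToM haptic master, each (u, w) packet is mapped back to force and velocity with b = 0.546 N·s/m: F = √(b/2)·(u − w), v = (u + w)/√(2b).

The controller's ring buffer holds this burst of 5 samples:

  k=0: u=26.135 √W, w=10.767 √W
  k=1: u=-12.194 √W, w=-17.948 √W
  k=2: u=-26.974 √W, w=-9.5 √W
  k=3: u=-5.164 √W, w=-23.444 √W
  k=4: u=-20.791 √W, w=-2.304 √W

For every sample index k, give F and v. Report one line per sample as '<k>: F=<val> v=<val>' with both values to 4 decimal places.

k=0: u−w=15.3680, u+w=36.9020; √(b/2)=0.5225, √(2b)=1.0450; F=0.5225×15.368=8.0297, v=36.9020/1.0450=35.3133
k=1: u−w=5.7540, u+w=-30.1420; √(b/2)=0.5225, √(2b)=1.0450; F=0.5225×5.754=3.0064, v=-30.1420/1.0450=-28.8443
k=2: u−w=-17.4740, u+w=-36.4740; √(b/2)=0.5225, √(2b)=1.0450; F=0.5225×(-17.474)=-9.1301, v=-36.4740/1.0450=-34.9037
k=3: u−w=18.2800, u+w=-28.6080; √(b/2)=0.5225, √(2b)=1.0450; F=0.5225×18.28=9.5512, v=-28.6080/1.0450=-27.3764
k=4: u−w=-18.4870, u+w=-23.0950; √(b/2)=0.5225, √(2b)=1.0450; F=0.5225×(-18.487)=-9.6593, v=-23.0950/1.0450=-22.1007

0: F=8.0297 v=35.3133
1: F=3.0064 v=-28.8443
2: F=-9.1301 v=-34.9037
3: F=9.5512 v=-27.3764
4: F=-9.6593 v=-22.1007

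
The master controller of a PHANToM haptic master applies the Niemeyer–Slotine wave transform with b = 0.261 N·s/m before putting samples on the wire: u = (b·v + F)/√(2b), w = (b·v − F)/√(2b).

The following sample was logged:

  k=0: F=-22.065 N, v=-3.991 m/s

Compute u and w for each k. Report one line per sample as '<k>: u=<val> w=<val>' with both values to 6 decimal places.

k=0: b·v=0.261×(-3.991)=-1.041651; √(2b)=0.722496; u=(-1.041651+(-22.065))/0.722496=-31.981715, w=(-1.041651−(-22.065))/0.722496=29.098235

0: u=-31.981715 w=29.098235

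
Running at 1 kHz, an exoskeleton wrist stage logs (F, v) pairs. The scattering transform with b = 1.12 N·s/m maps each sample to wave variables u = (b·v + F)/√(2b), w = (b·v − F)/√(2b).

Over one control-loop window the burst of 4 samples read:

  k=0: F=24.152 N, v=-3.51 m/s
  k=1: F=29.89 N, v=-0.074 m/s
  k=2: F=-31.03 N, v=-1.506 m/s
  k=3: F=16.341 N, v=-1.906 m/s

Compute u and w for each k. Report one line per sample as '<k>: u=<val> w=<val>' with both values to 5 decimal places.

0: u=13.51059 w=-18.76388
1: u=19.91572 w=-20.02647
2: u=-21.85978 w=19.60580
3: u=9.49197 w=-12.34461

k=0: b·v=1.12×(-3.51)=-3.93120; √(2b)=1.49666; u=(-3.93120+24.152)/1.49666=13.51059, w=(-3.93120−24.152)/1.49666=-18.76388
k=1: b·v=1.12×(-0.074)=-0.08288; √(2b)=1.49666; u=(-0.08288+29.89)/1.49666=19.91572, w=(-0.08288−29.89)/1.49666=-20.02647
k=2: b·v=1.12×(-1.506)=-1.68672; √(2b)=1.49666; u=(-1.68672+(-31.03))/1.49666=-21.85978, w=(-1.68672−(-31.03))/1.49666=19.60580
k=3: b·v=1.12×(-1.906)=-2.13472; √(2b)=1.49666; u=(-2.13472+16.341)/1.49666=9.49197, w=(-2.13472−16.341)/1.49666=-12.34461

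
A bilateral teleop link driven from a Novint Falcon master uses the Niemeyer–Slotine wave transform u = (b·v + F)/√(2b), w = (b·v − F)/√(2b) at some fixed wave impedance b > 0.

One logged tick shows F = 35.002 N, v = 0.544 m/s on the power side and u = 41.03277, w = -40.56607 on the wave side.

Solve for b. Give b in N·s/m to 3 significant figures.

b = 0.368 N·s/m

u + w = 0.4667;  u + w = √(2b)·v, so √(2b) = 0.4667/0.544 = 0.8579.
b = (√(2b))²/2 = 0.7360/2 = 0.3680.
(Check via u − w = 2F/√(2b): u − w = 81.5988, 2F/√(2b) = 81.5988.)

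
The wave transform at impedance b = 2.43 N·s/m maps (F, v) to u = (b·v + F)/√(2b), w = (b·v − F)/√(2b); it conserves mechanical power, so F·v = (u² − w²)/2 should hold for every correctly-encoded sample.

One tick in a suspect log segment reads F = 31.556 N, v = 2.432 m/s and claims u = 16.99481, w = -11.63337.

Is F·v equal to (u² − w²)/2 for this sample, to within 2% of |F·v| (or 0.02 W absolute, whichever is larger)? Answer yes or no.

yes

F·v = 31.556×2.432 = 76.7442 W.
(u² − w²)/2 = (288.8236 − 135.3353)/2 = 76.7441 W.
|Δ| = 0.0001;  2% of max(1, |F·v|) = 1.5349.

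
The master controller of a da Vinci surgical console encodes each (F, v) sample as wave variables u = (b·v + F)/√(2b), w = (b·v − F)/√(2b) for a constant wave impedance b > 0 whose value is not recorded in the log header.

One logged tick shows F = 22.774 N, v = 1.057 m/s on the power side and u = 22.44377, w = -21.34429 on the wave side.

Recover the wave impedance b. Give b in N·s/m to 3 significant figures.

u + w = 1.0995;  u + w = √(2b)·v, so √(2b) = 1.0995/1.057 = 1.0402.
b = (√(2b))²/2 = 1.0820/2 = 0.5410.
(Check via u − w = 2F/√(2b): u − w = 43.7881, 2F/√(2b) = 43.7882.)

b = 0.541 N·s/m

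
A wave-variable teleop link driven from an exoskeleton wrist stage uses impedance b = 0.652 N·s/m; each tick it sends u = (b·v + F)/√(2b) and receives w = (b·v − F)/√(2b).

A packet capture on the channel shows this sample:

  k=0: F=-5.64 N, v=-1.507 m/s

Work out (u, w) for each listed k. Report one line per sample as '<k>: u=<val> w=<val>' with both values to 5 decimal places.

0: u=-5.79946 w=4.07857

k=0: b·v=0.652×(-1.507)=-0.98256; √(2b)=1.14193; u=(-0.98256+(-5.64))/1.14193=-5.79946, w=(-0.98256−(-5.64))/1.14193=4.07857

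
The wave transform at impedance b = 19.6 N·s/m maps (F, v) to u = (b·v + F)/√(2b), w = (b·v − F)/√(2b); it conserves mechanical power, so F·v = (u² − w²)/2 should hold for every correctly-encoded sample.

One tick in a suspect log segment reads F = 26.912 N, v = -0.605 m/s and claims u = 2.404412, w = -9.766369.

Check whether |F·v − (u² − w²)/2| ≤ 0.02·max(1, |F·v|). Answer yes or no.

F·v = 26.912×(-0.605) = -16.281760 W.
(u² − w²)/2 = (5.781197 − 95.381963)/2 = -44.800383 W.
|Δ| = 28.518623;  2% of max(1, |F·v|) = 0.325635.

no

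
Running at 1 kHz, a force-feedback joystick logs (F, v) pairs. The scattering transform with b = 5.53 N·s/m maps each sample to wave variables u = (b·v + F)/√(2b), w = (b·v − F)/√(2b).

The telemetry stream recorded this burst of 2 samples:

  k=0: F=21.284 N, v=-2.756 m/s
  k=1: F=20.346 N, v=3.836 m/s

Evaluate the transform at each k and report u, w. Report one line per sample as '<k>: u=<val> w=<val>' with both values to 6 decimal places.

k=0: b·v=5.53×(-2.756)=-15.240680; √(2b)=3.325658; u=(-15.240680+21.284)/3.325658=1.817180, w=(-15.240680−21.284)/3.325658=-10.982693
k=1: b·v=5.53×3.836=21.213080; √(2b)=3.325658; u=(21.213080+20.346)/3.325658=12.496499, w=(21.213080−20.346)/3.325658=0.260724

0: u=1.817180 w=-10.982693
1: u=12.496499 w=0.260724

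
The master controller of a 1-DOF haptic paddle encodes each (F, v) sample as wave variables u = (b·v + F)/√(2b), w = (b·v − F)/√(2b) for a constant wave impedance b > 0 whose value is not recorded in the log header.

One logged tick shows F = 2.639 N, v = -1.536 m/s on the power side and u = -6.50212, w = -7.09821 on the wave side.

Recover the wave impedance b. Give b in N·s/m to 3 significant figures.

u + w = -13.6003;  u + w = √(2b)·v, so √(2b) = -13.6003/(-1.536) = 8.8544.
b = (√(2b))²/2 = 78.4001/2 = 39.2000.
(Check via u − w = 2F/√(2b): u − w = 0.5961, 2F/√(2b) = 0.5961.)

b = 39.2 N·s/m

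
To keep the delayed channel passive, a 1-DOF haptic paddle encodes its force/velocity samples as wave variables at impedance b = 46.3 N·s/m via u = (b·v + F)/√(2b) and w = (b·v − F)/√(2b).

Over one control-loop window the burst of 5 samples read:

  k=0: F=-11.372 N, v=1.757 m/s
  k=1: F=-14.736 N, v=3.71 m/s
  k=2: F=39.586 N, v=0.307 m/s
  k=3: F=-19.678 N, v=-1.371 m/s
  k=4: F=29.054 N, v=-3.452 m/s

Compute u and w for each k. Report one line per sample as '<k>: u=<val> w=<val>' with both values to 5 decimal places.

k=0: b·v=46.3×1.757=81.34910; √(2b)=9.62289; u=(81.34910+(-11.372))/9.62289=7.27194, w=(81.34910−(-11.372))/9.62289=9.63547
k=1: b·v=46.3×3.71=171.77300; √(2b)=9.62289; u=(171.77300+(-14.736))/9.62289=16.31911, w=(171.77300−(-14.736))/9.62289=19.38181
k=2: b·v=46.3×0.307=14.21410; √(2b)=9.62289; u=(14.21410+39.586)/9.62289=5.59085, w=(14.21410−39.586)/9.62289=-2.63662
k=3: b·v=46.3×(-1.371)=-63.47730; √(2b)=9.62289; u=(-63.47730+(-19.678))/9.62289=-8.64141, w=(-63.47730−(-19.678))/9.62289=-4.55157
k=4: b·v=46.3×(-3.452)=-159.82760; √(2b)=9.62289; u=(-159.82760+29.054)/9.62289=-13.58985, w=(-159.82760−29.054)/9.62289=-19.62837

0: u=7.27194 w=9.63547
1: u=16.31911 w=19.38181
2: u=5.59085 w=-2.63662
3: u=-8.64141 w=-4.55157
4: u=-13.58985 w=-19.62837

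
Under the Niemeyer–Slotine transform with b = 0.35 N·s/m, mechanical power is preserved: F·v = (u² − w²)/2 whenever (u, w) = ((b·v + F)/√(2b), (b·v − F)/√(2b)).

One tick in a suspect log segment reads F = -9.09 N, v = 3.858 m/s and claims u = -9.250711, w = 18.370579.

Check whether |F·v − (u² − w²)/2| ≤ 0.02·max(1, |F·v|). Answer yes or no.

no

F·v = (-9.09)×3.858 = -35.069220 W.
(u² − w²)/2 = (85.575654 − 337.478173)/2 = -125.951259 W.
|Δ| = 90.882039;  2% of max(1, |F·v|) = 0.701384.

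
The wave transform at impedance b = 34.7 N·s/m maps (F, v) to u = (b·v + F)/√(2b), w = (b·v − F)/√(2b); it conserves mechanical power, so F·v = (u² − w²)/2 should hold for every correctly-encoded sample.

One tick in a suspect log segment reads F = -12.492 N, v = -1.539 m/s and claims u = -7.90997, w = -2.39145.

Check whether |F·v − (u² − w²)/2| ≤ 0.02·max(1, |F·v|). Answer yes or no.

F·v = (-12.492)×(-1.539) = 19.22519 W.
(u² − w²)/2 = (62.56763 − 5.71903)/2 = 28.42430 W.
|Δ| = 9.19911;  2% of max(1, |F·v|) = 0.38450.

no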